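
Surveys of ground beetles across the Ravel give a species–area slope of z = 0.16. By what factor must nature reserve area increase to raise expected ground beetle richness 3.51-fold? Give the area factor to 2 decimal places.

2559.58

(A₂/A₁)^0.16 = 3.51, so A₂/A₁ = 3.51^(1/0.16) = 3.51^6.25
ln(A₂/A₁) = ln 3.51 / 0.16 = 1.2556 / 0.16 = 7.8476
A₂/A₁ = e^7.8476 ≈ 2560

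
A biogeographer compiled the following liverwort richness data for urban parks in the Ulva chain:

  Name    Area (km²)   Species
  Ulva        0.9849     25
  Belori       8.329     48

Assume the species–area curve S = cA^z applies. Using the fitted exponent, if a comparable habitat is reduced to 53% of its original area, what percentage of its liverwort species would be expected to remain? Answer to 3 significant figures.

z = ln(48/25) / ln(8.329/0.9849) = 0.6523 / 2.1350 = 0.3055
S_new/S_old = (A_new/A_old)^z = 0.53^0.3055 = exp(0.3055 × -0.6349) = 0.8237

82.4%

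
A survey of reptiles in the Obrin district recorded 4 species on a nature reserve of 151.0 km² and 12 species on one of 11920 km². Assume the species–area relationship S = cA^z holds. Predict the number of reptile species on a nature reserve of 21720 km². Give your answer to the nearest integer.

14

z = ln(12/4) / ln(11920/151) = 1.0986 / 4.3687 = 0.2515
c = 4 / 151^0.2515 = 4 / 3.531 = 1.133
S₃ = 1.133 × 21720^0.2515 = 1.133 × 12.32 ≈ 13.95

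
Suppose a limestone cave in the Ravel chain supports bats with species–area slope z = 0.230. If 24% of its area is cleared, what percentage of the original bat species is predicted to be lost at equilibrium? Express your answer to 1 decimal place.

6.1%

S_new/S_old = (A_new/A_old)^z = 0.76^0.23
= exp(0.23 × ln 0.76) = exp(0.23 × -0.2744) = exp(-0.0631) ≈ 0.9388
Fraction lost = 1 − 0.9388 = 0.06117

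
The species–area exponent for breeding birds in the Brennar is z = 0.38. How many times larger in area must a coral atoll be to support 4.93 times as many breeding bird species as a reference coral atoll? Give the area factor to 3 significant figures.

66.6

(A₂/A₁)^0.38 = 4.93, so A₂/A₁ = 4.93^(1/0.38) = 4.93^2.632
ln(A₂/A₁) = ln 4.93 / 0.38 = 1.5953 / 0.38 = 4.1983
A₂/A₁ = e^4.1983 ≈ 66.57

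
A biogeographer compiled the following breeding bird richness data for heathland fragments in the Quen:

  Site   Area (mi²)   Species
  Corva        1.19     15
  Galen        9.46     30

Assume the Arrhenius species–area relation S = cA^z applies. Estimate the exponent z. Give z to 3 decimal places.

0.334

Taking logs: ln S = ln c + z ln A, so z = (ln S₂ − ln S₁)/(ln A₂ − ln A₁).
z = ln(30/15) / ln(9.46/1.19) = ln(2) / ln(7.95) = 0.6931 / 2.0731 = 0.3343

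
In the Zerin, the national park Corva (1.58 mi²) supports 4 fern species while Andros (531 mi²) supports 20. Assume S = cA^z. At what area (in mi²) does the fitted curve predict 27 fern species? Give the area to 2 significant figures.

z = ln(20/4) / ln(531/1.58) = 1.6094 / 5.8173 = 0.2767
c = 4 / 1.58^0.2767 = 4 / 1.135 = 3.525
A = (27/3.525)^(1/0.2767) ⇒ ln A = ln(7.661)/0.2767 = 7.3595
A = e^7.3595 ≈ 1571 mi²

1600 mi²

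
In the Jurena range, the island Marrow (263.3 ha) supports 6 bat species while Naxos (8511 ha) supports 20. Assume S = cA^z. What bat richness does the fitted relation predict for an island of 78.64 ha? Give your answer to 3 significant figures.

3.95

z = ln(20/6) / ln(8511/263.3) = 1.2040 / 3.4758 = 0.3464
c = 6 / 263.3^0.3464 = 6 / 6.893 = 0.8704
S₃ = 0.8704 × 78.64^0.3464 = 0.8704 × 4.535 ≈ 3.948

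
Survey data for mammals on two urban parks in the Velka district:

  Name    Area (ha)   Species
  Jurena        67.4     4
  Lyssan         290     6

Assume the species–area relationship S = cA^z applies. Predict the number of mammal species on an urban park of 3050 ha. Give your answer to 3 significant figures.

11.5

z = ln(6/4) / ln(290/67.4) = 0.4055 / 1.4592 = 0.2779
c = 4 / 67.4^0.2779 = 4 / 3.222 = 1.241
S₃ = 1.241 × 3050^0.2779 = 1.241 × 9.293 ≈ 11.54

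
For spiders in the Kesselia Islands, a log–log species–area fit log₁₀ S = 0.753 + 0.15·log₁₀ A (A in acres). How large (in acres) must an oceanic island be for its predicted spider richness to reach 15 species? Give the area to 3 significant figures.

662 acres

15 = 5.662 × A^0.15  ⇒  A^0.15 = 15/5.662 = 2.649
ln A = ln(2.649) / 0.15 = 0.9742 / 0.15 = 6.4947
A = e^6.4947 ≈ 661.6 acres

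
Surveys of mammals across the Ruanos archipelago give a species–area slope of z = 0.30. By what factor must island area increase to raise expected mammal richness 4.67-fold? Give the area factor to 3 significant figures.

(A₂/A₁)^0.3 = 4.67, so A₂/A₁ = 4.67^(1/0.3) = 4.67^3.333
ln(A₂/A₁) = ln 4.67 / 0.3 = 1.5412 / 0.3 = 5.1372
A₂/A₁ = e^5.1372 ≈ 170.2

170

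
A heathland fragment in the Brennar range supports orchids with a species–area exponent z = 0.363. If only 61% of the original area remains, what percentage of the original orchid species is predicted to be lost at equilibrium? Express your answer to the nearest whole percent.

16%

S_new/S_old = (A_new/A_old)^z = 0.61^0.363
= exp(0.363 × ln 0.61) = exp(0.363 × -0.4943) = exp(-0.1794) ≈ 0.8357
Fraction lost = 1 − 0.8357 = 0.1643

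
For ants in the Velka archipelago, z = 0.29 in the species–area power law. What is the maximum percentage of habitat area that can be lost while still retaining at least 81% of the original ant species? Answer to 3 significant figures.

Need (A_new/A_old)^0.29 = 0.81, so A_new/A_old = 0.81^(1/0.29) = 0.81^3.448
ln(A_new/A_old) = ln 0.81 / 0.29 = -0.2107 / 0.29 = -0.7266
A_new/A_old = e^-0.7266 ≈ 0.4835
Fraction that can be lost = 1 − 0.4835 = 0.5165

51.6%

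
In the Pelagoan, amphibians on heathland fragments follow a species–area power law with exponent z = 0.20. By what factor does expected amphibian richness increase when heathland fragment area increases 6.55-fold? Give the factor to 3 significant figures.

1.46

S₂/S₁ = (A₂/A₁)^z = 6.55^0.2
ln(S₂/S₁) = 0.2 × ln 6.55 = 0.2 × 1.8795 = 0.3759
S₂/S₁ = e^0.3759 ≈ 1.456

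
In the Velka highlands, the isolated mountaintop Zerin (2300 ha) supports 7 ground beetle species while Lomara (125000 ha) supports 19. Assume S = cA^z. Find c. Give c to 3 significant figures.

z = ln(S₂/S₁) / ln(A₂/A₁) = ln(19/7) / ln(125000/2300) = 0.9985 / 3.9954 = 0.2499
c = S₁ / A₁^z = 7 / 2300^0.2499 = 7 / 6.921 = 1.011

1.01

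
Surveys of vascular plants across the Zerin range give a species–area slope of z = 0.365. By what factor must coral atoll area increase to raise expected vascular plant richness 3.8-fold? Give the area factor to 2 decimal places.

38.77

(A₂/A₁)^0.365 = 3.8, so A₂/A₁ = 3.8^(1/0.365) = 3.8^2.74
ln(A₂/A₁) = ln 3.8 / 0.365 = 1.3350 / 0.365 = 3.6575
A₂/A₁ = e^3.6575 ≈ 38.77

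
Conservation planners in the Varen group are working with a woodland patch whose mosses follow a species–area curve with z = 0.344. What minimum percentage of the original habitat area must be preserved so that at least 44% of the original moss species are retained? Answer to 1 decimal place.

9.2%

Need (A_new/A_old)^0.344 = 0.44, so A_new/A_old = 0.44^(1/0.344) = 0.44^2.907
ln(A_new/A_old) = ln 0.44 / 0.344 = -0.8210 / 0.344 = -2.3866
A_new/A_old = e^-2.3866 ≈ 0.09194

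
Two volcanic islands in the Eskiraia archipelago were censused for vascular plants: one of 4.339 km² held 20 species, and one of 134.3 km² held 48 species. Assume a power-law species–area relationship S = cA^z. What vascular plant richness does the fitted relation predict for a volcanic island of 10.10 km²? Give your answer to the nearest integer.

z = ln(48/20) / ln(134.3/4.339) = 0.8755 / 3.4324 = 0.2551
c = 20 / 4.339^0.2551 = 20 / 1.454 = 13.75
S₃ = 13.75 × 10.1^0.2551 = 13.75 × 1.804 ≈ 24.81

25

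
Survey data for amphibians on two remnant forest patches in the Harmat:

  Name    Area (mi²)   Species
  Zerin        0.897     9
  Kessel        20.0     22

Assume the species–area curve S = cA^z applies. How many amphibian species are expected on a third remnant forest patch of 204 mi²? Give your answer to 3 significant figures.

42.9

z = ln(22/9) / ln(20/0.897) = 0.8938 / 3.1044 = 0.2879
c = 9 / 0.897^0.2879 = 9 / 0.9692 = 9.286
S₃ = 9.286 × 204^0.2879 = 9.286 × 4.624 ≈ 42.94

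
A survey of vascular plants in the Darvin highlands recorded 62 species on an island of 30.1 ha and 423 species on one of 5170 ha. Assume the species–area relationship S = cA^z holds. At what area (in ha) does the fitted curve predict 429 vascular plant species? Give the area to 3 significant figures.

5370 ha

z = ln(423/62) / ln(5170/30.1) = 1.9202 / 5.1461 = 0.3731
c = 62 / 30.1^0.3731 = 62 / 3.562 = 17.4
A = (429/17.4)^(1/0.3731) ⇒ ln A = ln(24.65)/0.3731 = 8.5884
A = e^8.5884 ≈ 5369 ha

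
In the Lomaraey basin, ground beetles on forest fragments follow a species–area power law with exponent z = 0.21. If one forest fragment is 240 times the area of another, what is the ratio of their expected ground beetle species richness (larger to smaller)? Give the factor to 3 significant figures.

S₂/S₁ = (A₂/A₁)^z = 240^0.21
ln(S₂/S₁) = 0.21 × ln 240 = 0.21 × 5.4806 = 1.1509
S₂/S₁ = e^1.1509 ≈ 3.161

3.16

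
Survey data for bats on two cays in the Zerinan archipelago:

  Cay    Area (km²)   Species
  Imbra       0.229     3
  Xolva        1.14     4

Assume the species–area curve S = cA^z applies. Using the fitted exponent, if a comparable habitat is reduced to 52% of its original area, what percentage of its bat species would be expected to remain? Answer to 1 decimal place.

88.9%

z = ln(4/3) / ln(1.14/0.229) = 0.2877 / 1.6051 = 0.1792
S_new/S_old = (A_new/A_old)^z = 0.52^0.1792 = exp(0.1792 × -0.6539) = 0.8894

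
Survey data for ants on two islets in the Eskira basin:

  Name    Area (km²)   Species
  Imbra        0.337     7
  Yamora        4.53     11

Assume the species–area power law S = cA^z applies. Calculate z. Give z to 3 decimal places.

0.174

Taking logs: ln S = ln c + z ln A, so z = (ln S₂ − ln S₁)/(ln A₂ − ln A₁).
z = ln(11/7) / ln(4.53/0.337) = ln(1.571) / ln(13.44) = 0.4520 / 2.5984 = 0.1739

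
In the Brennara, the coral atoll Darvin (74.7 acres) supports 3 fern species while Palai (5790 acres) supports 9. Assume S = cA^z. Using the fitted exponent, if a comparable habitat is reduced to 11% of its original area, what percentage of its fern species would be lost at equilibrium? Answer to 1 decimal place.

z = ln(9/3) / ln(5790/74.7) = 1.0986 / 4.3504 = 0.2525
S_new/S_old = (A_new/A_old)^z = 0.11^0.2525 = exp(0.2525 × -2.2073) = 0.5727
Fraction lost = 1 − 0.5727 = 0.4273

42.7%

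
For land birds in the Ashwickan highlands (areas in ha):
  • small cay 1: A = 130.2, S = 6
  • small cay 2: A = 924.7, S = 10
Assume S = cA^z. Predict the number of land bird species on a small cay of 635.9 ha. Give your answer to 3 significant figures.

9.07

z = ln(10/6) / ln(924.7/130.2) = 0.5108 / 1.9604 = 0.2606
c = 6 / 130.2^0.2606 = 6 / 3.556 = 1.687
S₃ = 1.687 × 635.9^0.2606 = 1.687 × 5.376 ≈ 9.07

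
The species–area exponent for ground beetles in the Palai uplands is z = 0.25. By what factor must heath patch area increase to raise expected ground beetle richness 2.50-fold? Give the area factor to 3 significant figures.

39.1

(A₂/A₁)^0.25 = 2.5, so A₂/A₁ = 2.5^(1/0.25) = 2.5^4
ln(A₂/A₁) = ln 2.5 / 0.25 = 0.9163 / 0.25 = 3.6652
A₂/A₁ = e^3.6652 ≈ 39.06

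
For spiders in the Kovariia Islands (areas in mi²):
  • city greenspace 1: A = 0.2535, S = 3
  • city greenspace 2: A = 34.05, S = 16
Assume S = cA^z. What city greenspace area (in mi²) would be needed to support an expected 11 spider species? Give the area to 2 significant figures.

z = ln(16/3) / ln(34.05/0.2535) = 1.6740 / 4.9002 = 0.3416
c = 3 / 0.2535^0.3416 = 3 / 0.6257 = 4.794
A = (11/4.794)^(1/0.3416) ⇒ ln A = ln(2.294)/0.3416 = 2.4310
A = e^2.4310 ≈ 11.37 mi²

11 mi²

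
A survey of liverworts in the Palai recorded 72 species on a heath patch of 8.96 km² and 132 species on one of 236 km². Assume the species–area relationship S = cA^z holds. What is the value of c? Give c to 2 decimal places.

47.96

z = ln(S₂/S₁) / ln(A₂/A₁) = ln(132/72) / ln(236/8.96) = 0.6061 / 3.2711 = 0.1853
c = S₁ / A₁^z = 72 / 8.96^0.1853 = 72 / 1.501 = 47.96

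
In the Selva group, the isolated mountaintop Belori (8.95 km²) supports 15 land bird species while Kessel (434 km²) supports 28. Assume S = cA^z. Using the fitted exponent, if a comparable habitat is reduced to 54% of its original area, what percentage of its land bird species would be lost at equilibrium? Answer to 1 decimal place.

z = ln(28/15) / ln(434/8.95) = 0.6242 / 3.8814 = 0.1608
S_new/S_old = (A_new/A_old)^z = 0.54^0.1608 = exp(0.1608 × -0.6162) = 0.9057
Fraction lost = 1 − 0.9057 = 0.09434

9.4%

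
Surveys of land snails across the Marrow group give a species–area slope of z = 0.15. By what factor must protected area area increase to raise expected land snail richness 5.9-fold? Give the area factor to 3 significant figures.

(A₂/A₁)^0.15 = 5.9, so A₂/A₁ = 5.9^(1/0.15) = 5.9^6.667
ln(A₂/A₁) = ln 5.9 / 0.15 = 1.7750 / 0.15 = 11.8330
A₂/A₁ = e^11.8330 ≈ 137725

138000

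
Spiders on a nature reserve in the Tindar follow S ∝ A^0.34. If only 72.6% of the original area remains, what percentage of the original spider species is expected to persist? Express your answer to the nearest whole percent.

S_new/S_old = (A_new/A_old)^z = 0.726^0.34
= exp(0.34 × ln 0.726) = exp(0.34 × -0.3202) = exp(-0.1089) ≈ 0.8968

90%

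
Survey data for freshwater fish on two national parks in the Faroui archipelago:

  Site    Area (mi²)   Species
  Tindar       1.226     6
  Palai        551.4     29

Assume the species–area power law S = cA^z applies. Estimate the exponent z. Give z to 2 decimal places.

0.26

Taking logs: ln S = ln c + z ln A, so z = (ln S₂ − ln S₁)/(ln A₂ − ln A₁).
z = ln(29/6) / ln(551.4/1.226) = ln(4.833) / ln(449.8) = 1.5755 / 6.1087 = 0.2579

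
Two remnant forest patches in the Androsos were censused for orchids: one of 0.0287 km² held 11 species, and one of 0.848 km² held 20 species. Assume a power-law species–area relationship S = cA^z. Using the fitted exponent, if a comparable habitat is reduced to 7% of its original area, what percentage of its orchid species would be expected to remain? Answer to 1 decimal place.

z = ln(20/11) / ln(0.848/0.0287) = 0.5978 / 3.3860 = 0.1766
S_new/S_old = (A_new/A_old)^z = 0.07^0.1766 = exp(0.1766 × -2.6593) = 0.6253

62.5%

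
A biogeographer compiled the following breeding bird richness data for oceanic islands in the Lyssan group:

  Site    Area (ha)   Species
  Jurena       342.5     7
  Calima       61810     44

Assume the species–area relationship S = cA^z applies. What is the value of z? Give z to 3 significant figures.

0.354

Taking logs: ln S = ln c + z ln A, so z = (ln S₂ − ln S₁)/(ln A₂ − ln A₁).
z = ln(44/7) / ln(61810/342.5) = ln(6.286) / ln(180.5) = 1.8383 / 5.1955 = 0.3538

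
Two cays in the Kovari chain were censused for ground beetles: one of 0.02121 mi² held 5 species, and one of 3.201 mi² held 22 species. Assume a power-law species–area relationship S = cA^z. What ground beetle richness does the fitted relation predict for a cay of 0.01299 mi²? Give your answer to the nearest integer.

z = ln(22/5) / ln(3.201/0.02121) = 1.4816 / 5.0167 = 0.2953
c = 5 / 0.02121^0.2953 = 5 / 0.3205 = 15.6
S₃ = 15.6 × 0.01299^0.2953 = 15.6 × 0.2773 ≈ 4.326

4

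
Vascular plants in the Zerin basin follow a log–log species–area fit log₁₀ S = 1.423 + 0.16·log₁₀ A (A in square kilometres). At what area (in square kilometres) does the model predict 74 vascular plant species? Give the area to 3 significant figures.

74 = 26.49 × A^0.16  ⇒  A^0.16 = 74/26.49 = 2.794
ln A = ln(2.794) / 0.16 = 1.0275 / 0.16 = 6.4218
A = e^6.4218 ≈ 615.1 square kilometres

615 square kilometres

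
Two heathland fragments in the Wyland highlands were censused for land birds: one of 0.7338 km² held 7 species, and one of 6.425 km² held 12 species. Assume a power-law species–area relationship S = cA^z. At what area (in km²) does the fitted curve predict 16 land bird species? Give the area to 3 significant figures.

z = ln(12/7) / ln(6.425/0.7338) = 0.5390 / 2.1697 = 0.2484
c = 7 / 0.7338^0.2484 = 7 / 0.926 = 7.559
A = (16/7.559)^(1/0.2484) ⇒ ln A = ln(2.117)/0.2484 = 3.0183
A = e^3.0183 ≈ 20.46 km²

20.5 km²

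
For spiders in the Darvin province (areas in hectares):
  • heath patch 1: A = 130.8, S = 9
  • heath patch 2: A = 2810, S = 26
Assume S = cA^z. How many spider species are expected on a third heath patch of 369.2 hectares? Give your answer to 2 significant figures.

13

z = ln(26/9) / ln(2810/130.8) = 1.0609 / 3.0673 = 0.3459
c = 9 / 130.8^0.3459 = 9 / 5.396 = 1.668
S₃ = 1.668 × 369.2^0.3459 = 1.668 × 7.726 ≈ 12.89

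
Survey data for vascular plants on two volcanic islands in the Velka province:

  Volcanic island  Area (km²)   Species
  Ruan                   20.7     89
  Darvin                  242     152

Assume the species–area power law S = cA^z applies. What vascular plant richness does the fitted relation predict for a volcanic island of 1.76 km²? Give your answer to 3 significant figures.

52.0

z = ln(152/89) / ln(242/20.7) = 0.5352 / 2.4588 = 0.2177
c = 89 / 20.7^0.2177 = 89 / 1.934 = 46.02
S₃ = 46.02 × 1.76^0.2177 = 46.02 × 1.131 ≈ 52.04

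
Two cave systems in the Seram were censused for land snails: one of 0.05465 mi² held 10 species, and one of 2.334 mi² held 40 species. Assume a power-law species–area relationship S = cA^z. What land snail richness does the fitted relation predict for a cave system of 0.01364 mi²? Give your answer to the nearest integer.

z = ln(40/10) / ln(2.334/0.05465) = 1.3863 / 3.7544 = 0.3692
c = 10 / 0.05465^0.3692 = 10 / 0.3419 = 29.25
S₃ = 29.25 × 0.01364^0.3692 = 29.25 × 0.2048 ≈ 5.99

6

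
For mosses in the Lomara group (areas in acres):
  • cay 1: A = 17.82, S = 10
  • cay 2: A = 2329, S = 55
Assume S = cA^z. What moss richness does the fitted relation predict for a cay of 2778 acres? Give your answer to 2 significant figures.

z = ln(55/10) / ln(2329/17.82) = 1.7047 / 4.8729 = 0.3498
c = 10 / 17.82^0.3498 = 10 / 2.739 = 3.651
S₃ = 3.651 × 2778^0.3498 = 3.651 × 16.02 ≈ 58.5

58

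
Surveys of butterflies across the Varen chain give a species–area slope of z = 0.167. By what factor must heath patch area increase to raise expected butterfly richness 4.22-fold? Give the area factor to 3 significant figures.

(A₂/A₁)^0.167 = 4.22, so A₂/A₁ = 4.22^(1/0.167) = 4.22^5.988
ln(A₂/A₁) = ln 4.22 / 0.167 = 1.4398 / 0.167 = 8.6218
A₂/A₁ = e^8.6218 ≈ 5551

5550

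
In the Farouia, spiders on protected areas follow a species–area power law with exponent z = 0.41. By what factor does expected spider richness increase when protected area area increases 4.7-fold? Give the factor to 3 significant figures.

1.89

S₂/S₁ = (A₂/A₁)^z = 4.7^0.41
ln(S₂/S₁) = 0.41 × ln 4.7 = 0.41 × 1.5476 = 0.6345
S₂/S₁ = e^0.6345 ≈ 1.886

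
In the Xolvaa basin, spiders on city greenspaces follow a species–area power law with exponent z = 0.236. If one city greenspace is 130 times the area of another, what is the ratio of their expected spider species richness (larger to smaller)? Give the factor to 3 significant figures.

3.15

S₂/S₁ = (A₂/A₁)^z = 130^0.236
ln(S₂/S₁) = 0.236 × ln 130 = 0.236 × 4.8675 = 1.1487
S₂/S₁ = e^1.1487 ≈ 3.154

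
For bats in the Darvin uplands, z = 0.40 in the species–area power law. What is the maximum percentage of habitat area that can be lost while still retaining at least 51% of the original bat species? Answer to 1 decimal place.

81.4%

Need (A_new/A_old)^0.4 = 0.51, so A_new/A_old = 0.51^(1/0.4) = 0.51^2.5
ln(A_new/A_old) = ln 0.51 / 0.4 = -0.6733 / 0.4 = -1.6834
A_new/A_old = e^-1.6834 ≈ 0.1857
Fraction that can be lost = 1 − 0.1857 = 0.8143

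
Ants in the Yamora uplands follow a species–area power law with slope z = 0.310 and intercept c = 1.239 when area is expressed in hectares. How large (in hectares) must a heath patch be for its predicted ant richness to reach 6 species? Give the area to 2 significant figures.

6 = 1.239 × A^0.31  ⇒  A^0.31 = 6/1.239 = 4.843
ln A = ln(4.843) / 0.31 = 1.5775 / 0.31 = 5.0886
A = e^5.0886 ≈ 162.2 hectares

160 hectares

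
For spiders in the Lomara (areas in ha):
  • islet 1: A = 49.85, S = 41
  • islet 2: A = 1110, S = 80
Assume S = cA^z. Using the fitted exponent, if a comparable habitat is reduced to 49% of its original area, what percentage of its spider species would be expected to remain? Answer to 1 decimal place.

85.8%

z = ln(80/41) / ln(1110/49.85) = 0.6685 / 3.1031 = 0.2154
S_new/S_old = (A_new/A_old)^z = 0.49^0.2154 = exp(0.2154 × -0.7133) = 0.8576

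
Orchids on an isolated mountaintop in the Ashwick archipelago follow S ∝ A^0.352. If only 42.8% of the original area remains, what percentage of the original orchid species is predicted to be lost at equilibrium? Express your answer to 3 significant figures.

25.8%

S_new/S_old = (A_new/A_old)^z = 0.428^0.352
= exp(0.352 × ln 0.428) = exp(0.352 × -0.8486) = exp(-0.2987) ≈ 0.7418
Fraction lost = 1 − 0.7418 = 0.2582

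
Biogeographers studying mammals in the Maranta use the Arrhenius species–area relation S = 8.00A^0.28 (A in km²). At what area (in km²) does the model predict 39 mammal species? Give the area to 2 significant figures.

290 km²

39 = 8 × A^0.28  ⇒  A^0.28 = 39/8 = 4.875
ln A = ln(4.875) / 0.28 = 1.5841 / 0.28 = 5.6576
A = e^5.6576 ≈ 286.5 km²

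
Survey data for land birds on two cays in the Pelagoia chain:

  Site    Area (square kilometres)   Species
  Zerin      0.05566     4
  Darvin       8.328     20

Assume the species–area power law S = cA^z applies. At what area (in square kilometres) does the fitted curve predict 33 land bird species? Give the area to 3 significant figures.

39.6 square kilometres

z = ln(20/4) / ln(8.328/0.05566) = 1.6094 / 5.0081 = 0.3214
c = 4 / 0.05566^0.3214 = 4 / 0.3952 = 10.12
A = (33/10.12)^(1/0.3214) ⇒ ln A = ln(3.261)/0.3214 = 3.6779
A = e^3.6779 ≈ 39.56 square kilometres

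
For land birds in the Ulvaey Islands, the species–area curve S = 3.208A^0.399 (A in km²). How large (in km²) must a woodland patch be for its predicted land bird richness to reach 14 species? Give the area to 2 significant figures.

40 km²

14 = 3.208 × A^0.399  ⇒  A^0.399 = 14/3.208 = 4.364
ln A = ln(4.364) / 0.399 = 1.4734 / 0.399 = 3.6928
A = e^3.6928 ≈ 40.16 km²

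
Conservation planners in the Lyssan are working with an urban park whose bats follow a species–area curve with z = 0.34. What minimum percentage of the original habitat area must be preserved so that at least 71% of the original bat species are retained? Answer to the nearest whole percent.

37%

Need (A_new/A_old)^0.34 = 0.71, so A_new/A_old = 0.71^(1/0.34) = 0.71^2.941
ln(A_new/A_old) = ln 0.71 / 0.34 = -0.3425 / 0.34 = -1.0073
A_new/A_old = e^-1.0073 ≈ 0.3652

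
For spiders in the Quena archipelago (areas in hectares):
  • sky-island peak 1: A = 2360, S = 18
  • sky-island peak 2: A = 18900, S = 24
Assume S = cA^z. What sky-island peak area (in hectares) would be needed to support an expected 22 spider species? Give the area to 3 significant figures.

10100 hectares

z = ln(24/18) / ln(18900/2360) = 0.2877 / 2.0805 = 0.1383
c = 18 / 2360^0.1383 = 18 / 2.927 = 6.15
A = (22/6.15)^(1/0.1383) ⇒ ln A = ln(3.577)/0.1383 = 9.2177
A = e^9.2177 ≈ 10073 hectares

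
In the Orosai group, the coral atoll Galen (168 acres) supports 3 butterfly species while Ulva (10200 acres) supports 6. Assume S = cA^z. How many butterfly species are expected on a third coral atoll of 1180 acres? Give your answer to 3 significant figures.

z = ln(6/3) / ln(10200/168) = 0.6931 / 4.1062 = 0.1688
c = 3 / 168^0.1688 = 3 / 2.375 = 1.263
S₃ = 1.263 × 1180^0.1688 = 1.263 × 3.3 ≈ 4.169

4.17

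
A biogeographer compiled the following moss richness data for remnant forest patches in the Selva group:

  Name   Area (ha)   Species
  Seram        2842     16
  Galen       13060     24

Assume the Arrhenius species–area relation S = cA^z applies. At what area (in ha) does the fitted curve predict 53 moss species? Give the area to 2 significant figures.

260000 ha

z = ln(24/16) / ln(13060/2842) = 0.4055 / 1.5250 = 0.2659
c = 16 / 2842^0.2659 = 16 / 8.284 = 1.932
A = (53/1.932)^(1/0.2659) ⇒ ln A = ln(27.44)/0.2659 = 12.4571
A = e^12.4571 ≈ 257068 ha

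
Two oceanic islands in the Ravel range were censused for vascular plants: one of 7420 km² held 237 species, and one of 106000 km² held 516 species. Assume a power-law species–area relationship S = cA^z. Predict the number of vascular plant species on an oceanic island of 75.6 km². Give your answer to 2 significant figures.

z = ln(516/237) / ln(106000/7420) = 0.7780 / 2.6593 = 0.2926
c = 237 / 7420^0.2926 = 237 / 13.56 = 17.47
S₃ = 17.47 × 75.6^0.2926 = 17.47 × 3.545 ≈ 61.94

62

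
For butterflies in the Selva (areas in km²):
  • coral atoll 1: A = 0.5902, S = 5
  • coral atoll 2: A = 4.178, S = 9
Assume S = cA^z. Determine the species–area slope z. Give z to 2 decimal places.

0.30

Taking logs: ln S = ln c + z ln A, so z = (ln S₂ − ln S₁)/(ln A₂ − ln A₁).
z = ln(9/5) / ln(4.178/0.5902) = ln(1.8) / ln(7.079) = 0.5878 / 1.9571 = 0.3003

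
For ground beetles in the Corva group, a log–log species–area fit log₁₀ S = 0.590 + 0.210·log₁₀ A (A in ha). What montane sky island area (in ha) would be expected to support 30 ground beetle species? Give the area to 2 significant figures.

30 = 3.89 × A^0.21  ⇒  A^0.21 = 30/3.89 = 7.711
ln A = ln(7.711) / 0.21 = 2.0427 / 0.21 = 9.7270
A = e^9.7270 ≈ 16764 ha

17000 ha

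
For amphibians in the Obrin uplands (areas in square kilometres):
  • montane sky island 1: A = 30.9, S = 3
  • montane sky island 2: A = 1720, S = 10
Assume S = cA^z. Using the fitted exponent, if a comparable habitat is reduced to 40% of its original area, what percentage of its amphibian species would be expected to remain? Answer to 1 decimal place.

z = ln(10/3) / ln(1720/30.9) = 1.2040 / 4.0193 = 0.2995
S_new/S_old = (A_new/A_old)^z = 0.4^0.2995 = exp(0.2995 × -0.9163) = 0.76

76.0%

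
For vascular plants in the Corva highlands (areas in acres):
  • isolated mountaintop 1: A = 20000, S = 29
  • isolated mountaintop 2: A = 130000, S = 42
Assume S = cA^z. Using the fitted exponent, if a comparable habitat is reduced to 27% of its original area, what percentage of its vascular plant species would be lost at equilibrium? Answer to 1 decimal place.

22.8%

z = ln(42/29) / ln(130000/20000) = 0.3704 / 1.8718 = 0.1979
S_new/S_old = (A_new/A_old)^z = 0.27^0.1979 = exp(0.1979 × -1.3093) = 0.7718
Fraction lost = 1 − 0.7718 = 0.2282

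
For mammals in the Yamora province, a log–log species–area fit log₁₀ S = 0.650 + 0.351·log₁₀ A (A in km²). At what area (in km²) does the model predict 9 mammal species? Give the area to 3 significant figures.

9 = 4.467 × A^0.351  ⇒  A^0.351 = 9/4.467 = 2.015
ln A = ln(2.015) / 0.351 = 0.7005 / 0.351 = 1.9959
A = e^1.9959 ≈ 7.358 km²

7.36 km²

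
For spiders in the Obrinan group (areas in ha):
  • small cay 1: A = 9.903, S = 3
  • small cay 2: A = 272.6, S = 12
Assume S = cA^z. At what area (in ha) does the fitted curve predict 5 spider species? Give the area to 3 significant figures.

z = ln(12/3) / ln(272.6/9.903) = 1.3863 / 3.3152 = 0.4182
c = 3 / 9.903^0.4182 = 3 / 2.609 = 1.15
A = (5/1.15)^(1/0.4182) ⇒ ln A = ln(4.348)/0.4182 = 3.5144
A = e^3.5144 ≈ 33.6 ha

33.6 ha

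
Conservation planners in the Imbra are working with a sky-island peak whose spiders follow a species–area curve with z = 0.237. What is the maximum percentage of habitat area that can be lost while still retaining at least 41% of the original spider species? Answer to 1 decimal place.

Need (A_new/A_old)^0.237 = 0.41, so A_new/A_old = 0.41^(1/0.237) = 0.41^4.219
ln(A_new/A_old) = ln 0.41 / 0.237 = -0.8916 / 0.237 = -3.7620
A_new/A_old = e^-3.7620 ≈ 0.02324
Fraction that can be lost = 1 − 0.02324 = 0.9768

97.7%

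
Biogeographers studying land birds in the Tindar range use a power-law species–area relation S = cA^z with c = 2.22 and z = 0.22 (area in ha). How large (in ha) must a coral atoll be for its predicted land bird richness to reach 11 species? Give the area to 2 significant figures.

11 = 2.22 × A^0.22  ⇒  A^0.22 = 11/2.22 = 4.955
ln A = ln(4.955) / 0.22 = 1.6004 / 0.22 = 7.2745
A = e^7.2745 ≈ 1443 ha

1400 ha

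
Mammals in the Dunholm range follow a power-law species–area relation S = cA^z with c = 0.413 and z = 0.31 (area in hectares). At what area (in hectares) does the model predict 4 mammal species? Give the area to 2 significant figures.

1500 hectares

4 = 0.413 × A^0.31  ⇒  A^0.31 = 4/0.413 = 9.685
ln A = ln(9.685) / 0.31 = 2.2706 / 0.31 = 7.3245
A = e^7.3245 ≈ 1517 hectares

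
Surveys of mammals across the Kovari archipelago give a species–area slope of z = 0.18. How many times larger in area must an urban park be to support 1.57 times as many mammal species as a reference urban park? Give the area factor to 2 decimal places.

12.26

(A₂/A₁)^0.18 = 1.57, so A₂/A₁ = 1.57^(1/0.18) = 1.57^5.556
ln(A₂/A₁) = ln 1.57 / 0.18 = 0.4511 / 0.18 = 2.5060
A₂/A₁ = e^2.5060 ≈ 12.26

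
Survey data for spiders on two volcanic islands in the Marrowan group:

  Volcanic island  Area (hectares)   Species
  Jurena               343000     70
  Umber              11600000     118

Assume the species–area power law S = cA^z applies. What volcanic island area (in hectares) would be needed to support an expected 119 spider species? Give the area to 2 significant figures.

z = ln(118/70) / ln(11600000/343000) = 0.5222 / 3.5210 = 0.1483
c = 70 / 343000^0.1483 = 70 / 6.621 = 10.57
A = (119/10.57)^(1/0.1483) ⇒ ln A = ln(11.26)/0.1483 = 16.3234
A = e^16.3234 ≈ 12279201 hectares

12000000 hectares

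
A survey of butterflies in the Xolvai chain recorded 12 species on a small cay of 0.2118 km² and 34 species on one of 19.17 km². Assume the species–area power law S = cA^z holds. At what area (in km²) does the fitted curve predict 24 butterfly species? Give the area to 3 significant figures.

z = ln(34/12) / ln(19.17/0.2118) = 1.0415 / 4.5055 = 0.2312
c = 12 / 0.2118^0.2312 = 12 / 0.6985 = 17.18
A = (24/17.18)^(1/0.2312) ⇒ ln A = ln(1.397)/0.2312 = 1.4465
A = e^1.4465 ≈ 4.248 km²

4.25 km²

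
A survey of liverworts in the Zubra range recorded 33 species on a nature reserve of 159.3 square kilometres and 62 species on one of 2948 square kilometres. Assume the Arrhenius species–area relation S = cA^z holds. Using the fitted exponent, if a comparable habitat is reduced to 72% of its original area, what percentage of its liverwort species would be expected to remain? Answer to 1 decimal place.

z = ln(62/33) / ln(2948/159.3) = 0.6306 / 2.9181 = 0.2161
S_new/S_old = (A_new/A_old)^z = 0.72^0.2161 = exp(0.2161 × -0.3285) = 0.9315

93.1%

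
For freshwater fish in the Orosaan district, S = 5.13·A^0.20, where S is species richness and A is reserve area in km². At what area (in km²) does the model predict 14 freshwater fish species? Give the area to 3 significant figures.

151 km²

14 = 5.13 × A^0.2  ⇒  A^0.2 = 14/5.13 = 2.729
ln A = ln(2.729) / 0.2 = 1.0040 / 0.2 = 5.0198
A = e^5.0198 ≈ 151.4 km²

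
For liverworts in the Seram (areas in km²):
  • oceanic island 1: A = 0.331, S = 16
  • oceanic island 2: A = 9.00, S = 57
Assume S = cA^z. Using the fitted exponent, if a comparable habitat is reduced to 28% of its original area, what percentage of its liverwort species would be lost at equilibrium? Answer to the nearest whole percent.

39%

z = ln(57/16) / ln(9/0.331) = 1.2705 / 3.3029 = 0.3847
S_new/S_old = (A_new/A_old)^z = 0.28^0.3847 = exp(0.3847 × -1.2730) = 0.6128
Fraction lost = 1 − 0.6128 = 0.3872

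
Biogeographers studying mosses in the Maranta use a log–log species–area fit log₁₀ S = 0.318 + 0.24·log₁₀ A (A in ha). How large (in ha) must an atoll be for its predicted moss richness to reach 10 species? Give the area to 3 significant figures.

10 = 2.08 × A^0.24  ⇒  A^0.24 = 10/2.08 = 4.808
ln A = ln(4.808) / 0.24 = 1.5704 / 0.24 = 6.5432
A = e^6.5432 ≈ 694.5 ha

694 ha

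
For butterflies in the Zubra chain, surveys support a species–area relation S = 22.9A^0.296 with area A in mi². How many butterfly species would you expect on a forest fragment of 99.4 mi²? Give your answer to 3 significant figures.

S = 22.9 × 99.4^0.296
ln S = ln 22.9 + 0.296 × ln 99.4 = 3.1311 + 0.296 × 4.5992 = 4.4925
S = e^4.4925 ≈ 89.34

89.3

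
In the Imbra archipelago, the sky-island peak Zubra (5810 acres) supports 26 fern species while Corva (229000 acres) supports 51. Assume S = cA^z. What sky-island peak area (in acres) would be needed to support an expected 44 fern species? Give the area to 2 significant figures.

z = ln(51/26) / ln(229000/5810) = 0.6737 / 3.6741 = 0.1834
c = 26 / 5810^0.1834 = 26 / 4.9 = 5.306
A = (44/5.306)^(1/0.1834) ⇒ ln A = ln(8.293)/0.1834 = 11.5364
A = e^11.5364 ≈ 102370 acres

100000 acres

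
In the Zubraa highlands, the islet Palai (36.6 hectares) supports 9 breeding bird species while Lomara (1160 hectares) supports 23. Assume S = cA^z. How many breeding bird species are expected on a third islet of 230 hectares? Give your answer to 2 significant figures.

15

z = ln(23/9) / ln(1160/36.6) = 0.9383 / 3.4561 = 0.2715
c = 9 / 36.6^0.2715 = 9 / 2.657 = 3.387
S₃ = 3.387 × 230^0.2715 = 3.387 × 4.377 ≈ 14.82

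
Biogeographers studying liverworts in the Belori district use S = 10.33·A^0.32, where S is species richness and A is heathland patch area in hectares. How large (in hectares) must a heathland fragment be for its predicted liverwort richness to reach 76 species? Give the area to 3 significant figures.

511 hectares

76 = 10.33 × A^0.32  ⇒  A^0.32 = 76/10.33 = 7.357
ln A = ln(7.357) / 0.32 = 1.9957 / 0.32 = 6.2365
A = e^6.2365 ≈ 511.1 hectares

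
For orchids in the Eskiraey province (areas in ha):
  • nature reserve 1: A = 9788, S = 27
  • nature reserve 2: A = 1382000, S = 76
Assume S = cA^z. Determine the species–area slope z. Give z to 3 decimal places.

Taking logs: ln S = ln c + z ln A, so z = (ln S₂ − ln S₁)/(ln A₂ − ln A₁).
z = ln(76/27) / ln(1382000/9788) = ln(2.815) / ln(141.2) = 1.0349 / 4.9501 = 0.2091

0.209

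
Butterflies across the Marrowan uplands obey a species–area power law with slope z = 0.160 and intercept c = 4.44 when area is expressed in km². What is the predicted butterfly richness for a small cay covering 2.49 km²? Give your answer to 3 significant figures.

S = 4.44 × 2.49^0.16 = 4.44 × 1.157 ≈ 5.138

5.14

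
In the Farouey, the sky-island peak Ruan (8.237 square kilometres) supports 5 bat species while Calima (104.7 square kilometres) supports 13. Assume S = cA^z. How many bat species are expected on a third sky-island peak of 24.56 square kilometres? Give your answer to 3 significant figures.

7.54

z = ln(13/5) / ln(104.7/8.237) = 0.9555 / 2.5425 = 0.3758
c = 5 / 8.237^0.3758 = 5 / 2.209 = 2.264
S₃ = 2.264 × 24.56^0.3758 = 2.264 × 3.33 ≈ 7.538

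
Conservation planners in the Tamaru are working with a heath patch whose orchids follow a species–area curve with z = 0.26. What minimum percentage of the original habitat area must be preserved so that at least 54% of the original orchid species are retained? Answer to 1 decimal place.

Need (A_new/A_old)^0.26 = 0.54, so A_new/A_old = 0.54^(1/0.26) = 0.54^3.846
ln(A_new/A_old) = ln 0.54 / 0.26 = -0.6162 / 0.26 = -2.3699
A_new/A_old = e^-2.3699 ≈ 0.09349

9.3%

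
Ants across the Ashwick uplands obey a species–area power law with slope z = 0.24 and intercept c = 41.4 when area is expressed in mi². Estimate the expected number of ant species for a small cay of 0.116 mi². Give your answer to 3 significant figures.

S = 41.4 × 0.116^0.24
ln S = ln 41.4 + 0.24 × ln 0.116 = 3.7233 + 0.24 × -2.1542 = 3.2063
S = e^3.2063 ≈ 24.69

24.7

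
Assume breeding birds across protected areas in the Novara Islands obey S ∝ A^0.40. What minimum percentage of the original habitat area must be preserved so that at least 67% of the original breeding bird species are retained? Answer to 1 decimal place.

Need (A_new/A_old)^0.4 = 0.67, so A_new/A_old = 0.67^(1/0.4) = 0.67^2.5
ln(A_new/A_old) = ln 0.67 / 0.4 = -0.4005 / 0.4 = -1.0012
A_new/A_old = e^-1.0012 ≈ 0.3674

36.7%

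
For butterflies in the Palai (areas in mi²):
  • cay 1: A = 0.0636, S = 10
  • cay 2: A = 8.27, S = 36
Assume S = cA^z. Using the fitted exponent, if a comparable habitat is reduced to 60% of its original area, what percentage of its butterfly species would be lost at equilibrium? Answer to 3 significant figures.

12.6%

z = ln(36/10) / ln(8.27/0.0636) = 1.2809 / 4.8678 = 0.2631
S_new/S_old = (A_new/A_old)^z = 0.6^0.2631 = exp(0.2631 × -0.5108) = 0.8742
Fraction lost = 1 − 0.8742 = 0.1258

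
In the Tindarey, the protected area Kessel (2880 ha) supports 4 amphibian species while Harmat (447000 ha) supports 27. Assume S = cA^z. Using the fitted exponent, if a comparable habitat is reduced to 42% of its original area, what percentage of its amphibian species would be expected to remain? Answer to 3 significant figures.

z = ln(27/4) / ln(447000/2880) = 1.9095 / 5.0448 = 0.3785
S_new/S_old = (A_new/A_old)^z = 0.42^0.3785 = exp(0.3785 × -0.8675) = 0.7201

72.0%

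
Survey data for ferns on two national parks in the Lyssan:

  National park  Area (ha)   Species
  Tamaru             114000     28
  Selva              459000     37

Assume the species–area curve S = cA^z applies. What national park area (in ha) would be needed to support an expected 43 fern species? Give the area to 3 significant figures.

z = ln(37/28) / ln(459000/114000) = 0.2787 / 1.3929 = 0.2001
c = 28 / 114000^0.2001 = 28 / 10.28 = 2.724
A = (43/2.724)^(1/0.2001) ⇒ ln A = ln(15.78)/0.2001 = 13.7878
A = e^13.7878 ≈ 972700 ha

973000 ha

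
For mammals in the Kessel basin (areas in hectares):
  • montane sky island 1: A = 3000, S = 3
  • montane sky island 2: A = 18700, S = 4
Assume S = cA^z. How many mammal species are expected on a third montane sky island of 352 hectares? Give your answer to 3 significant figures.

z = ln(4/3) / ln(18700/3000) = 0.2877 / 1.8299 = 0.1572
c = 3 / 3000^0.1572 = 3 / 3.521 = 0.8521
S₃ = 0.8521 × 352^0.1572 = 0.8521 × 2.514 ≈ 2.142

2.14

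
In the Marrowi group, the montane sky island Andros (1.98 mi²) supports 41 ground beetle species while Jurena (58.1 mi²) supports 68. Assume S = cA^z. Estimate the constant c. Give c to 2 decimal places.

37.01

z = ln(S₂/S₁) / ln(A₂/A₁) = ln(68/41) / ln(58.1/1.98) = 0.5059 / 3.3791 = 0.1497
c = S₁ / A₁^z = 41 / 1.98^0.1497 = 41 / 1.108 = 37.01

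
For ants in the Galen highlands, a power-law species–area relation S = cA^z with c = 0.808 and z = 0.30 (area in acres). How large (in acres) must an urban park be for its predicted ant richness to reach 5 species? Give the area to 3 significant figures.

5 = 0.808 × A^0.3  ⇒  A^0.3 = 5/0.808 = 6.188
ln A = ln(6.188) / 0.3 = 1.8226 / 0.3 = 6.0754
A = e^6.0754 ≈ 435 acres

435 acres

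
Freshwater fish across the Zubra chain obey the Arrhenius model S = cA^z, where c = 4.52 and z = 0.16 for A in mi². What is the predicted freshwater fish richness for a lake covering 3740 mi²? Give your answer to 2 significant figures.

17

S = 4.52 × 3740^0.16 = 4.52 × 3.73 ≈ 16.86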